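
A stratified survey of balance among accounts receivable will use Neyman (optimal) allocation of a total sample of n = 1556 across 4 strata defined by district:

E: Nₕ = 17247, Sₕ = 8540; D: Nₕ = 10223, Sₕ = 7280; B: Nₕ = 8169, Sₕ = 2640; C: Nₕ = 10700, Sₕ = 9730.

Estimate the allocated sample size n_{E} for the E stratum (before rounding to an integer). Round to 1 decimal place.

659.7

Neyman allocation: nₕ = n·NₕSₕ / Σⱼ NⱼSⱼ.
Σ NⱼSⱼ = 17247·8540 + 10223·7280 + 8169·2640 + 10700·9730 = 3.4738998 × 10^8.
n_{E} = 1556·17247·8540 / (3.4738998 × 10^8) = 659.7.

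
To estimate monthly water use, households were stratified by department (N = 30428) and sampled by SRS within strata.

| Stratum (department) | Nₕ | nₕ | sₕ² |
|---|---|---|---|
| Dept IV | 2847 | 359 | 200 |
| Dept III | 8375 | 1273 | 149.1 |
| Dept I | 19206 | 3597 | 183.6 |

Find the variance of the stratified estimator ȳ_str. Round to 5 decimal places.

Var(ȳ_str) = Σₕ Wₕ²(1 − fₕ)sₕ²/nₕ with Wₕ = Nₕ/N, N = 30428.
Dept IV: Wₕ = 0.09356514; term = 0.09356514²·(1 − 0.12609765)·200/359 = 0.0042621289.
Dept III: Wₕ = 0.27523991; term = 0.27523991²·(1 − 0.15200000)·149.1/1273 = 0.0075243313.
Dept I: Wₕ = 0.63119495; term = 0.63119495²·(1 − 0.18728522)·183.6/3597 = 0.016527129.
Sum = 0.028313589.

0.02831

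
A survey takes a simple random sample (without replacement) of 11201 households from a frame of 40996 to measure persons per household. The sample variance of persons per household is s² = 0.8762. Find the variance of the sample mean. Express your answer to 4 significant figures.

5.685 × 10^-5

Under SRS without replacement, Var(ȳ) = (1 − f)·s²/n with f = n/N = 11201/40996 = 0.27322178.
Var(ȳ) = (1 − 0.27322178)·0.8762/11201 = 0.72677822·7.8225158 × 10^-5 = 5.6852342 × 10^-5.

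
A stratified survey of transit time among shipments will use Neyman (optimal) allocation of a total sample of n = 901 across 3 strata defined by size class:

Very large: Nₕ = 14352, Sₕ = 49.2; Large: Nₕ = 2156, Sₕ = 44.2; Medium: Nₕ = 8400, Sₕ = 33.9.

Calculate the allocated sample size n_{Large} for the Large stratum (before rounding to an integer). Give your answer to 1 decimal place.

Neyman allocation: nₕ = n·NₕSₕ / Σⱼ NⱼSⱼ.
Σ NⱼSⱼ = 14352·49.2 + 2156·44.2 + 8400·33.9 = 1.0861736 × 10^6.
n_{Large} = 901·2156·44.2 / (1.0861736 × 10^6) = 79.0.

79.0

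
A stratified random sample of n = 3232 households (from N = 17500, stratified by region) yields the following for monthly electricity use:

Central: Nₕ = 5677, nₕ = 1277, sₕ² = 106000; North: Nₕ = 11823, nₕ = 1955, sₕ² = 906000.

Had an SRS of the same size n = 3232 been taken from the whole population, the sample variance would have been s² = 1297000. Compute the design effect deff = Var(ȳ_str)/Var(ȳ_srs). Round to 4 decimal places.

Var(ȳ_str) = Σ Wₕ²(1−fₕ)sₕ²/nₕ with Wₕ = Nₕ/17500:
  Central: (5677/17500)²·(1−1277/5677)·106000/1277 = 6.7703394
  North: (11823/17500)²·(1−1955/11823)·906000/1955 = 176.54774
  → Var(ȳ_str) = 183.31808.
Var(ȳ_srs) = (1 − 3232/17500)·1297000/3232 = 327.18522.
deff = 183.31808 / 327.18522 = 0.5603.

0.5603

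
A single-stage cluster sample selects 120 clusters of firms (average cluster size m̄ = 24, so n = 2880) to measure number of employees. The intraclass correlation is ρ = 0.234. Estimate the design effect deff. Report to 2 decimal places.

deff = 1 + (24 − 1)·0.234 = 1 + 5.382 = 6.382.

6.38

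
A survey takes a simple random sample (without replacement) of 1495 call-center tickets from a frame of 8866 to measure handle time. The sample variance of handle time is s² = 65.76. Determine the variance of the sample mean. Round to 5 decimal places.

0.03657

Under SRS without replacement, Var(ȳ) = (1 − f)·s²/n with f = n/N = 1495/8866 = 0.16862170.
Var(ȳ) = (1 − 0.16862170)·65.76/1495 = 0.83137830·0.043986622 = 0.036569523.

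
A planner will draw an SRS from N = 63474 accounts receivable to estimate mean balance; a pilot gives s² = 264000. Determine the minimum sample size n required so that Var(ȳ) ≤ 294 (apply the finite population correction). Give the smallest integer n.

886

Without fpc, n₀ = s²/D = 264000/294 = 897.9592.
With fpc, (1 − n/N)·s²/n ≤ D requires n ≥ n₀/(1 + n₀/N) = 897.9592/(1 + 897.9592/63474) = 885.4331.
Rounding up, n = 886.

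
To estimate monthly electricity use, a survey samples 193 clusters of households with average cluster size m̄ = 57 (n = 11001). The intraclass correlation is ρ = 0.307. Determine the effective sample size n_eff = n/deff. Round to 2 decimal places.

deff = 1 + (57 − 1)·0.307 = 1 + 17.192 = 18.192.
n_eff = 11001 / 18.192 = 604.72.

604.72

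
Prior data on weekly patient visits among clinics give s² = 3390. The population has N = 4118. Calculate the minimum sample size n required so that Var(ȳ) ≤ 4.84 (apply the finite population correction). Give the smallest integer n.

Without fpc, n₀ = s²/D = 3390/4.84 = 700.4132.
With fpc, (1 − n/N)·s²/n ≤ D requires n ≥ n₀/(1 + n₀/N) = 700.4132/(1 + 700.4132/4118) = 598.5999.
Rounding up, n = 599.

599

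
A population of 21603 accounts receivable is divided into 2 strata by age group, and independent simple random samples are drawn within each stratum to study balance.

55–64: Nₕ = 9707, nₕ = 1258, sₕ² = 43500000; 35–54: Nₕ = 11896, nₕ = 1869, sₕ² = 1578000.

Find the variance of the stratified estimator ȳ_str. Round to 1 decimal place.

6292.5

Var(ȳ_str) = Σₕ Wₕ²(1 − fₕ)sₕ²/nₕ with Wₕ = Nₕ/N, N = 21603.
55–64: Wₕ = 0.44933574; term = 0.44933574²·(1 − 0.12959720)·43500000/1258 = 6076.7424.
35–54: Wₕ = 0.55066426; term = 0.55066426²·(1 − 0.15711163)·1578000/1869 = 215.79508.
Sum = 6292.5375.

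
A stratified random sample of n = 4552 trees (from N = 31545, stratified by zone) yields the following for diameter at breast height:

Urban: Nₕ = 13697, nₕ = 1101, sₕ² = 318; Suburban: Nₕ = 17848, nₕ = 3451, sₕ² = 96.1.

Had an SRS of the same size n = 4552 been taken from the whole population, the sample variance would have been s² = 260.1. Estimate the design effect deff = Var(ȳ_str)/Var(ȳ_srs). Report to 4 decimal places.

1.1713

Var(ȳ_str) = Σ Wₕ²(1−fₕ)sₕ²/nₕ with Wₕ = Nₕ/31545:
  Urban: (13697/31545)²·(1−1101/13697)·318/1101 = 0.050076832
  Suburban: (17848/31545)²·(1−3451/17848)·96.1/3451 = 0.0071908284
  → Var(ȳ_str) = 0.05726766.
Var(ȳ_srs) = (1 − 4552/31545)·260.1/4552 = 0.048894355.
deff = 0.05726766 / 0.048894355 = 1.1713.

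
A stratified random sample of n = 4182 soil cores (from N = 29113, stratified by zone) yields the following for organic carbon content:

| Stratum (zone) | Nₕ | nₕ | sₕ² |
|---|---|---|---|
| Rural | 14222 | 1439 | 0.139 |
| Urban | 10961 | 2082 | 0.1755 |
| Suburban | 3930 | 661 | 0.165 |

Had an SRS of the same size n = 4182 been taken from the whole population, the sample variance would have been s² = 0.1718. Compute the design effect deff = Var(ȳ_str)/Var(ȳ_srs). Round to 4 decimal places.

Var(ȳ_str) = Σ Wₕ²(1−fₕ)sₕ²/nₕ with Wₕ = Nₕ/29113:
  Rural: (14222/29113)²·(1−1439/14222)·0.139/1439 = 2.0719227 × 10^-5
  Urban: (10961/29113)²·(1−2082/10961)·0.1755/2082 = 9.6791386 × 10^-6
  Suburban: (3930/29113)²·(1−661/3930)·0.165/661 = 3.7836942 × 10^-6
  → Var(ȳ_str) = 3.418206 × 10^-5.
Var(ȳ_srs) = (1 − 4182/29113)·0.1718/4182 = 3.5179679 × 10^-5.
deff = (3.418206 × 10^-5) / (3.5179679 × 10^-5) = 0.9716.

0.9716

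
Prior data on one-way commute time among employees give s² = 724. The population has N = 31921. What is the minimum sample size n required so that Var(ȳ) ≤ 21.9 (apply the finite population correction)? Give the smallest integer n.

Without fpc, n₀ = s²/D = 724/21.9 = 33.0594.
With fpc, (1 − n/N)·s²/n ≤ D requires n ≥ n₀/(1 + n₀/N) = 33.0594/(1 + 33.0594/31921) = 33.0252.
Rounding up, n = 34.

34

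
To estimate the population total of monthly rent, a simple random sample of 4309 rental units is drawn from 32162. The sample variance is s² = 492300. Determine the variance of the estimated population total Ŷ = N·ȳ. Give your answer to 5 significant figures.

Var(Ŷ) = N²·Var(ȳ) = N²·(1 − n/N)·s²/n.
f = 4309/32162 = 0.13397799; Var(ȳ) = 0.86602201·492300/4309 = 98.942362.
Var(Ŷ) = 32162² · 98.942362 = 1.0234541 × 10^11.

1.0235 × 10^11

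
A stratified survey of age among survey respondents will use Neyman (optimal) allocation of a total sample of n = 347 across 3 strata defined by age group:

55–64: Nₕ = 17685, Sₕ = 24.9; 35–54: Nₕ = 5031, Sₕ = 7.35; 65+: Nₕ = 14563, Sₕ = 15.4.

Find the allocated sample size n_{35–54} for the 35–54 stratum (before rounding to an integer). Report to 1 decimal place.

18.3

Neyman allocation: nₕ = n·NₕSₕ / Σⱼ NⱼSⱼ.
Σ NⱼSⱼ = 17685·24.9 + 5031·7.35 + 14563·15.4 = 701604.55.
n_{35–54} = 347·5031·7.35 / 701604.55 = 18.3.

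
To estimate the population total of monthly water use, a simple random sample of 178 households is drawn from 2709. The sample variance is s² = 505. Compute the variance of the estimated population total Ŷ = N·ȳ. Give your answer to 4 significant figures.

Var(Ŷ) = N²·Var(ȳ) = N²·(1 − n/N)·s²/n.
f = 178/2709 = 0.06570690; Var(ȳ) = 0.93429310·505/178 = 2.650663.
Var(Ŷ) = 2709² · 2.650663 = 1.945237 × 10^7.

1.945 × 10^7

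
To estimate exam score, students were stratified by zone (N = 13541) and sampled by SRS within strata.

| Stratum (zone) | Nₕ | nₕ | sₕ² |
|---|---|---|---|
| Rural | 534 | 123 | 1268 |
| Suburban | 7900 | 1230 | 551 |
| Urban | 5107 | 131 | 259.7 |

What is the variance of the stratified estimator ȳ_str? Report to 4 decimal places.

Var(ȳ_str) = Σₕ Wₕ²(1 − fₕ)sₕ²/nₕ with Wₕ = Nₕ/N, N = 13541.
Rural: Wₕ = 0.03943579; term = 0.03943579²·(1 − 0.23033708)·1268/123 = 0.012339448.
Suburban: Wₕ = 0.58341334; term = 0.58341334²·(1 − 0.15569620)·551/1230 = 0.12873539.
Urban: Wₕ = 0.37715088; term = 0.37715088²·(1 − 0.02565107)·259.7/131 = 0.27475488.
Sum = 0.41582972.

0.4158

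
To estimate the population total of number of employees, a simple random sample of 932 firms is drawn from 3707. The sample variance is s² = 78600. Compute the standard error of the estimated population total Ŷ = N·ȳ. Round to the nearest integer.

Var(Ŷ) = N²·Var(ȳ) = N²·(1 − n/N)·s²/n.
f = 932/3707 = 0.25141624; Var(ȳ) = 0.74858376·78600/932 = 63.131635.
Var(Ŷ) = 3707² · 63.131635 = 8.675454 × 10^8.
SE(Ŷ) = √(8.675454 × 10^8) = 29454.

29454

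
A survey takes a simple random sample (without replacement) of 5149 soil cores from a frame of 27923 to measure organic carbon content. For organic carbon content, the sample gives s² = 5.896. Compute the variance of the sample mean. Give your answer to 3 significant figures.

Under SRS without replacement, Var(ȳ) = (1 − f)·s²/n with f = n/N = 5149/27923 = 0.18439996.
Var(ȳ) = (1 − 0.18439996)·5.896/5149 = 0.81560004·0.0011450767 = 9.3392462 × 10^-4.

9.34 × 10^-4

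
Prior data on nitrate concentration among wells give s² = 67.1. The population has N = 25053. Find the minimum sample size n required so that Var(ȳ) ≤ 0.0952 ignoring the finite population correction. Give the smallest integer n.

Without fpc, n₀ = s²/D = 67.1/0.0952 = 704.8319.
Rounding up, n = 705.

705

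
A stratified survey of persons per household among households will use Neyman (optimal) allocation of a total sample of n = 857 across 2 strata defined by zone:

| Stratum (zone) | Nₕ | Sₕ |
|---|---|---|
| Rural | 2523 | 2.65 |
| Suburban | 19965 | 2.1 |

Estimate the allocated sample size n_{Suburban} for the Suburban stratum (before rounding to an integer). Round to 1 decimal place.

Neyman allocation: nₕ = n·NₕSₕ / Σⱼ NⱼSⱼ.
Σ NⱼSⱼ = 2523·2.65 + 19965·2.1 = 48612.45.
n_{Suburban} = 857·19965·2.1 / 48612.45 = 739.1.

739.1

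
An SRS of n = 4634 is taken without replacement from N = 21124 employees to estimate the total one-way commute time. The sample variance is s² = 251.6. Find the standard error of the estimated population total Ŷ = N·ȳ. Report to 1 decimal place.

4348.9

Var(Ŷ) = N²·Var(ȳ) = N²·(1 − n/N)·s²/n.
f = 4634/21124 = 0.21937133; Var(ȳ) = 0.78062867·251.6/4634 = 0.042383723.
Var(Ŷ) = 21124² · 0.042383723 = 1.8912608 × 10^7.
SE(Ŷ) = √(1.8912608 × 10^7) = 4348.9.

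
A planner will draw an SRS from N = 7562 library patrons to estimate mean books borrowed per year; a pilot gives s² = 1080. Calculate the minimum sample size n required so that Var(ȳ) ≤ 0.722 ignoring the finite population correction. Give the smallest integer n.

1496

Without fpc, n₀ = s²/D = 1080/0.722 = 1495.8449.
Rounding up, n = 1496.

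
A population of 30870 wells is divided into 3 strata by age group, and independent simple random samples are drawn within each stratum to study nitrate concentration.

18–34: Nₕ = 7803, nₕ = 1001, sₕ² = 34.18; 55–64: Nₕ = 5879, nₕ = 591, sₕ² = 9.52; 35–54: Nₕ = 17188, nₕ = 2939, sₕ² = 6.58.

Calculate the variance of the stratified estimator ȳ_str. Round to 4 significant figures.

0.003003

Var(ȳ_str) = Σₕ Wₕ²(1 − fₕ)sₕ²/nₕ with Wₕ = Nₕ/N, N = 30870.
18–34: Wₕ = 0.25276968; term = 0.25276968²·(1 − 0.12828399)·34.18/1001 = 0.0019017917.
55–64: Wₕ = 0.19044380; term = 0.19044380²·(1 − 0.10052730)·9.52/591 = 5.2549806 × 10^-4.
35–54: Wₕ = 0.55678652; term = 0.55678652²·(1 − 0.17099139)·6.58/2939 = 5.7539062 × 10^-4.
Sum = 0.0030026804.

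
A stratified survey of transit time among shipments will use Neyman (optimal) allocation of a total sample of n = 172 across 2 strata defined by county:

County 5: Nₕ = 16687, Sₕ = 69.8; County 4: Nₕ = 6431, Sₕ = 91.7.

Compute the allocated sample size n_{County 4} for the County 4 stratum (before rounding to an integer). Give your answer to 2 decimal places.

Neyman allocation: nₕ = n·NₕSₕ / Σⱼ NⱼSⱼ.
Σ NⱼSⱼ = 16687·69.8 + 6431·91.7 = 1.7544753 × 10^6.
n_{County 4} = 172·6431·91.7 / (1.7544753 × 10^6) = 57.81.

57.81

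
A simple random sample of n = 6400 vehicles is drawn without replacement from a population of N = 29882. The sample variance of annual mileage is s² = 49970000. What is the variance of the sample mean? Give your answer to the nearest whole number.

Under SRS without replacement, Var(ȳ) = (1 − f)·s²/n with f = n/N = 6400/29882 = 0.21417576.
Var(ȳ) = (1 − 0.21417576)·49970000/6400 = 0.78582424·7807.8125 = 6135.5683.

6136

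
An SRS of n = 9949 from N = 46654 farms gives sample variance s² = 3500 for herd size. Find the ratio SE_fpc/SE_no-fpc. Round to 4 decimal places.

0.8870

f = n/N = 9949/46654 = 0.21325074.
SE_no-fpc = √(s²/n) = 0.59312237; SE_fpc = √((1−f)s²/n) = 0.52609295.
Ratio = √(1−f) = 0.88698887.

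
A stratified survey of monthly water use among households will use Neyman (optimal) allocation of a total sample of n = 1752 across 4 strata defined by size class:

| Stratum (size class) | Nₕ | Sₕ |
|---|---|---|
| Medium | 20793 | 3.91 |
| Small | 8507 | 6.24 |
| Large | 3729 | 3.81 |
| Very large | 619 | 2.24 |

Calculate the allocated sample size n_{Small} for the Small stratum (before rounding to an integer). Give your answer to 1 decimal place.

Neyman allocation: nₕ = n·NₕSₕ / Σⱼ NⱼSⱼ.
Σ NⱼSⱼ = 20793·3.91 + 8507·6.24 + 3729·3.81 + 619·2.24 = 149978.36.
n_{Small} = 1752·8507·6.24 / 149978.36 = 620.1.

620.1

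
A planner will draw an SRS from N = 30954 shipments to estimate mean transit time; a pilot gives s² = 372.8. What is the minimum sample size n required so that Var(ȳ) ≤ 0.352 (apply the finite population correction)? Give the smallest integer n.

1025

Without fpc, n₀ = s²/D = 372.8/0.352 = 1059.0909.
With fpc, (1 − n/N)·s²/n ≤ D requires n ≥ n₀/(1 + n₀/N) = 1059.0909/(1 + 1059.0909/30954) = 1024.0529.
Rounding up, n = 1025.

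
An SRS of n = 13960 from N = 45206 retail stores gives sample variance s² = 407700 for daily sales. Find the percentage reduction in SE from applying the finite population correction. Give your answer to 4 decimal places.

f = n/N = 13960/45206 = 0.30880857.
SE_no-fpc = √(s²/n) = 5.4041531; SE_fpc = √((1−f)s²/n) = 4.4929007.
Ratio = √(1−f) = 0.83137924. Reduction = 100·(1 − 0.83137924) = 16.8621%.

16.8621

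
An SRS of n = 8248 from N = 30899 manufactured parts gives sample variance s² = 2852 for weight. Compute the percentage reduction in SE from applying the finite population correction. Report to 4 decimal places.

14.3807

f = n/N = 8248/30899 = 0.26693420.
SE_no-fpc = √(s²/n) = 0.58803129; SE_fpc = √((1−f)s²/n) = 0.50346805.
Ratio = √(1−f) = 0.85619262. Reduction = 100·(1 − 0.85619262) = 14.3807%.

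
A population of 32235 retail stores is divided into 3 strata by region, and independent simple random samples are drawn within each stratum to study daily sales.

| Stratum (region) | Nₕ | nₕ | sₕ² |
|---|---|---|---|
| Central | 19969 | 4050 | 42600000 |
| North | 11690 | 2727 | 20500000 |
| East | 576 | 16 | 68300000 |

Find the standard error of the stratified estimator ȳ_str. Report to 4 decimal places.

Var(ȳ_str) = Σₕ Wₕ²(1 − fₕ)sₕ²/nₕ with Wₕ = Nₕ/N, N = 32235.
Central: Wₕ = 0.61948193; term = 0.61948193²·(1 − 0.20281436)·42600000/4050 = 3217.891.
North: Wₕ = 0.36264929; term = 0.36264929²·(1 − 0.23327630)·20500000/2727 = 758.02108.
East: Wₕ = 0.01786878; term = 0.01786878²·(1 − 0.02777778)·68300000/16 = 1325.1221.
Sum = 5301.0342.
SE = √(5301.0342) = 72.8082.

72.8082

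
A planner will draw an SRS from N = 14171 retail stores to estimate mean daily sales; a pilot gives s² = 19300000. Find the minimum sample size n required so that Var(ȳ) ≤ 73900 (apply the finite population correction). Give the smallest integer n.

Without fpc, n₀ = s²/D = 19300000/73900 = 261.1637.
With fpc, (1 − n/N)·s²/n ≤ D requires n ≥ n₀/(1 + n₀/N) = 261.1637/(1 + 261.1637/14171) = 256.4377.
Rounding up, n = 257.

257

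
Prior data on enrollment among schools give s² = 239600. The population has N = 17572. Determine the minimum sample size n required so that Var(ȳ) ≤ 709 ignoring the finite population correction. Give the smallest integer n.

Without fpc, n₀ = s²/D = 239600/709 = 337.9408.
Rounding up, n = 338.

338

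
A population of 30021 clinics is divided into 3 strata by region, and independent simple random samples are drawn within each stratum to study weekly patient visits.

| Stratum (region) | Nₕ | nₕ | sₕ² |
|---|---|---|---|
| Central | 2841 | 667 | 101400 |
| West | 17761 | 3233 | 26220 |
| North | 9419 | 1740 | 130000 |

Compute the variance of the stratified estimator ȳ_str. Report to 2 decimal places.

Var(ȳ_str) = Σₕ Wₕ²(1 − fₕ)sₕ²/nₕ with Wₕ = Nₕ/N, N = 30021.
Central: Wₕ = 0.09463376; term = 0.09463376²·(1 − 0.23477649)·101400/667 = 1.0418197.
West: Wₕ = 0.59161920; term = 0.59161920²·(1 − 0.18202804)·26220/3233 = 2.3219343.
North: Wₕ = 0.31374704; term = 0.31374704²·(1 − 0.18473299)·130000/1740 = 5.9958845.
Sum = 9.3596385.

9.36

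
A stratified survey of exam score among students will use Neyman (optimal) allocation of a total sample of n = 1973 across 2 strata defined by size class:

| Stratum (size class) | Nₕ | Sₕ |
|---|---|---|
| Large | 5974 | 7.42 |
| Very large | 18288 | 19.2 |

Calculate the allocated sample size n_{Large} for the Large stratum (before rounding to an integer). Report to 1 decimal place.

Neyman allocation: nₕ = n·NₕSₕ / Σⱼ NⱼSⱼ.
Σ NⱼSⱼ = 5974·7.42 + 18288·19.2 = 395456.68.
n_{Large} = 1973·5974·7.42 / 395456.68 = 221.2.

221.2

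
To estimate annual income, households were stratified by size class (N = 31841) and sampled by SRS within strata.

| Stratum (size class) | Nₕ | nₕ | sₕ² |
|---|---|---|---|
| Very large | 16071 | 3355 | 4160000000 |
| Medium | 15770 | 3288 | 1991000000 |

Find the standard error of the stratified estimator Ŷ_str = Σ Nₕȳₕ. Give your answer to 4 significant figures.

Var(Ŷ_str) = Σₕ Nₕ²(1 − fₕ)sₕ²/nₕ.
Very large: 16071²·(1 − 3355/16071)·4160000000/3355 = 2.5339277 × 10^14.
Medium: 15770²·(1 − 3288/15770)·1991000000/3288 = 1.1919425 × 10^14.
Sum = 3.7258702 × 10^14.
SE = √(3.7258702 × 10^14) = 1.930 × 10^7.

1.930 × 10^7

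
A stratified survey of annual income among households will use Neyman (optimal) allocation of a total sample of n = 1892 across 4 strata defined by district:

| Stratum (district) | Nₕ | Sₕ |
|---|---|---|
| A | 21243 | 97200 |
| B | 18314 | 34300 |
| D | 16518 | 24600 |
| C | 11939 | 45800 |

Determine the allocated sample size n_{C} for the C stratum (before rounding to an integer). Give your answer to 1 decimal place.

283.7

Neyman allocation: nₕ = n·NₕSₕ / Σⱼ NⱼSⱼ.
Σ NⱼSⱼ = 21243·97200 + 18314·34300 + 16518·24600 + 11939·45800 = 3.6461388 × 10^9.
n_{C} = 1892·11939·45800 / (3.6461388 × 10^9) = 283.7.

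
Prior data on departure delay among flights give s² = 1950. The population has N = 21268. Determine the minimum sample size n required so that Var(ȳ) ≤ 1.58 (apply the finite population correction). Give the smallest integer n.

Without fpc, n₀ = s²/D = 1950/1.58 = 1234.1772.
With fpc, (1 − n/N)·s²/n ≤ D requires n ≥ n₀/(1 + n₀/N) = 1234.1772/(1 + 1234.1772/21268) = 1166.4863.
Rounding up, n = 1167.

1167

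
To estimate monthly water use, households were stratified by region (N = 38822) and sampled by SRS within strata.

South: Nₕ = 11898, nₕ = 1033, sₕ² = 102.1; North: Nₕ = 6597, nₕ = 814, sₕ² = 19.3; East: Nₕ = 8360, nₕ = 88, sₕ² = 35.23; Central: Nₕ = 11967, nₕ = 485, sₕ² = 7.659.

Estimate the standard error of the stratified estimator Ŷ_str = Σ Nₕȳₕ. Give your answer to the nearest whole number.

6598

Var(Ŷ_str) = Σₕ Nₕ²(1 − fₕ)sₕ²/nₕ.
South: 11898²·(1 − 1033/11898)·102.1/1033 = 1.2777007 × 10^7.
North: 6597²·(1 − 814/6597)·19.3/814 = 904550.01.
East: 8360²·(1 − 88/8360)·35.23/88 = 2.7685143 × 10^7.
Central: 11967²·(1 − 485/11967)·7.659/485 = 2.1698672 × 10^6.
Sum = 4.3536567 × 10^7.
SE = √(4.3536567 × 10^7) = 6598.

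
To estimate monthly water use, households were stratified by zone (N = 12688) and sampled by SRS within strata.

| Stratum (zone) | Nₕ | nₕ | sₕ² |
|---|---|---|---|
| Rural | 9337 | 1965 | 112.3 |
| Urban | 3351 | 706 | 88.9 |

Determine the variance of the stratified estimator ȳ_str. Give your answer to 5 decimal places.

Var(ȳ_str) = Σₕ Wₕ²(1 − fₕ)sₕ²/nₕ with Wₕ = Nₕ/N, N = 12688.
Rural: Wₕ = 0.73589218; term = 0.73589218²·(1 − 0.21045304)·112.3/1965 = 0.02443563.
Urban: Wₕ = 0.26410782; term = 0.26410782²·(1 − 0.21068338)·88.9/706 = 0.0069328344.
Sum = 0.031368464.

0.03137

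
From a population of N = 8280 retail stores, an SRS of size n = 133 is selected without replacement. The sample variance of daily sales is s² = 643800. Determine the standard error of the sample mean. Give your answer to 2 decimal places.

69.01

Under SRS without replacement, Var(ȳ) = (1 − f)·s²/n with f = n/N = 133/8280 = 0.01606280.
Var(ȳ) = (1 − 0.01606280)·643800/133 = 0.98393720·4840.6015 = 4762.8479.
SE(ȳ) = √(4762.8479) = 69.01.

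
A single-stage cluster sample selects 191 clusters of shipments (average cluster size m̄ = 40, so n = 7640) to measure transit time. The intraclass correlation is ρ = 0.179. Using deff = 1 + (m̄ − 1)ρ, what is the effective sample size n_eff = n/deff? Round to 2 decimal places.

deff = 1 + (40 − 1)·0.179 = 1 + 6.981 = 7.981.
n_eff = 7640 / 7.981 = 957.27.

957.27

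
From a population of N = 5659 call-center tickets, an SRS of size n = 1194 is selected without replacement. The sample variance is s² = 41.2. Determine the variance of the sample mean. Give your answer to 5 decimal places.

0.02723

Under SRS without replacement, Var(ȳ) = (1 − f)·s²/n with f = n/N = 1194/5659 = 0.21099134.
Var(ȳ) = (1 − 0.21099134)·41.2/1194 = 0.78900866·0.034505863 = 0.027225424.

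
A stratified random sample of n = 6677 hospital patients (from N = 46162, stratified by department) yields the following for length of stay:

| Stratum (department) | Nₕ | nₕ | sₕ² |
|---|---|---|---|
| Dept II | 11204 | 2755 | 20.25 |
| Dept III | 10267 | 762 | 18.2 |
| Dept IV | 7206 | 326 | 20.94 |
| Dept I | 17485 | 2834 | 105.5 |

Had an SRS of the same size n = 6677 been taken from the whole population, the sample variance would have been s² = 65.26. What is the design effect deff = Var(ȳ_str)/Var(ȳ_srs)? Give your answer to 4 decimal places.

0.8840

Var(ȳ_str) = Σ Wₕ²(1−fₕ)sₕ²/nₕ with Wₕ = Nₕ/46162:
  Dept II: (11204/46162)²·(1−2755/11204)·20.25/2755 = 3.2652212 × 10^-4
  Dept III: (10267/46162)²·(1−762/10267)·18.2/762 = 0.0010938125
  Dept IV: (7206/46162)²·(1−326/7206)·20.94/326 = 0.0014944195
  Dept I: (17485/46162)²·(1−2834/17485)·105.5/2834 = 0.0044752395
  → Var(ȳ_str) = 0.0073899936.
Var(ȳ_srs) = (1 − 6677/46162)·65.26/6677 = 0.0083601336.
deff = 0.0073899936 / 0.0083601336 = 0.8840.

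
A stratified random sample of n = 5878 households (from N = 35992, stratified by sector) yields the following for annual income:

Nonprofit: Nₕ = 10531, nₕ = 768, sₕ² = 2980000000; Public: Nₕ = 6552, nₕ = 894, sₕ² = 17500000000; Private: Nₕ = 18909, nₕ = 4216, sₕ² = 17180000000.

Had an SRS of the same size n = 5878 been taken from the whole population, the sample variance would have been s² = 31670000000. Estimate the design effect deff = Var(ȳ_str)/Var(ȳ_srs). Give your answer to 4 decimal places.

0.3864

Var(ȳ_str) = Σ Wₕ²(1−fₕ)sₕ²/nₕ with Wₕ = Nₕ/35992:
  Nonprofit: (10531/35992)²·(1−768/10531)·2980000000/768 = 307961.19
  Public: (6552/35992)²·(1−894/6552)·17500000000/894 = 560177.17
  Private: (18909/35992)²·(1−4216/18909)·17180000000/4216 = 873956.14
  → Var(ȳ_str) = 1.7420945 × 10^6.
Var(ȳ_srs) = (1 − 5878/35992)·31670000000/5878 = 4.5079693 × 10^6.
deff = (1.7420945 × 10^6) / (4.5079693 × 10^6) = 0.3864.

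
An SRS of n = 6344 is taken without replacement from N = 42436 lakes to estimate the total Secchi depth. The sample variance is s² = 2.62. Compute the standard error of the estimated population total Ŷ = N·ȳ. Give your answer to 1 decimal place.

795.3

Var(Ŷ) = N²·Var(ȳ) = N²·(1 − n/N)·s²/n.
f = 6344/42436 = 0.14949571; Var(ȳ) = 0.85050429·2.62/6344 = 3.5124862 × 10^-4.
Var(Ŷ) = 42436² · (3.5124862 × 10^-4) = 632533.47.
SE(Ŷ) = √(632533.47) = 795.3.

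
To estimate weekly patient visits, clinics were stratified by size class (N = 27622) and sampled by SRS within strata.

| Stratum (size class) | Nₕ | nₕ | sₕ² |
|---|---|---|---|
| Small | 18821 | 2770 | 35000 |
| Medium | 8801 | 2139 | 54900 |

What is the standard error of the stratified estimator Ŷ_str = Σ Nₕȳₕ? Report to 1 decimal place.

72951.8

Var(Ŷ_str) = Σₕ Nₕ²(1 − fₕ)sₕ²/nₕ.
Small: 18821²·(1 − 2770/18821)·35000/2770 = 3.8170958 × 10^9.
Medium: 8801²·(1 − 2139/8801)·54900/2139 = 1.5048673 × 10^9.
Sum = 5.3219631 × 10^9.
SE = √(5.3219631 × 10^9) = 72951.8.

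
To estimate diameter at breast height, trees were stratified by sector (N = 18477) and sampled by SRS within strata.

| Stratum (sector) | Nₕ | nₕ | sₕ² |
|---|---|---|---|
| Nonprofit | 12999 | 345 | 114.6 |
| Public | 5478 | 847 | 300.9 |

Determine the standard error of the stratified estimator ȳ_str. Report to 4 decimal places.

0.4318

Var(ȳ_str) = Σₕ Wₕ²(1 − fₕ)sₕ²/nₕ with Wₕ = Nₕ/N, N = 18477.
Nonprofit: Wₕ = 0.70352330; term = 0.70352330²·(1 − 0.02654050)·114.6/345 = 0.16004436.
Public: Wₕ = 0.29647670; term = 0.29647670²·(1 − 0.15461847)·300.9/847 = 0.0263981.
Sum = 0.18644246.
SE = √(0.18644246) = 0.4318.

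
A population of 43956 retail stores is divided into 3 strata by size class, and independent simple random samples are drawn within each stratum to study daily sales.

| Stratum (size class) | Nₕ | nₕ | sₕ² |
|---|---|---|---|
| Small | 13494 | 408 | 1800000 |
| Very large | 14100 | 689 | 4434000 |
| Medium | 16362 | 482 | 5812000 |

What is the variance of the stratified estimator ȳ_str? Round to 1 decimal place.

2654.6

Var(ȳ_str) = Σₕ Wₕ²(1 − fₕ)sₕ²/nₕ with Wₕ = Nₕ/N, N = 43956.
Small: Wₕ = 0.30698881; term = 0.30698881²·(1 − 0.03023566)·1800000/408 = 403.20289.
Very large: Wₕ = 0.32077532; term = 0.32077532²·(1 − 0.04886525)·4434000/689 = 629.82575.
Medium: Wₕ = 0.37223587; term = 0.37223587²·(1 − 0.02945850)·5812000/482 = 1621.5454.
Sum = 2654.574.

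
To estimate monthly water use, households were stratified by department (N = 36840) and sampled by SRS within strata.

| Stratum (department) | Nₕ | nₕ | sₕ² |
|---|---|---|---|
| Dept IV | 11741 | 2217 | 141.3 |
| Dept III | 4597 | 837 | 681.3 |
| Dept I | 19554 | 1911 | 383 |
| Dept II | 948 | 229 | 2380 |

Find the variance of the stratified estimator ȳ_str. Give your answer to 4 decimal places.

0.0718

Var(ȳ_str) = Σₕ Wₕ²(1 − fₕ)sₕ²/nₕ with Wₕ = Nₕ/N, N = 36840.
Dept IV: Wₕ = 0.31870250; term = 0.31870250²·(1 − 0.18882548)·141.3/2217 = 0.005251238.
Dept III: Wₕ = 0.12478284; term = 0.12478284²·(1 − 0.18207527)·681.3/837 = 0.010366593.
Dept I: Wₕ = 0.53078176; term = 0.53078176²·(1 − 0.09772936)·383/1911 = 0.050945624.
Dept II: Wₕ = 0.02573290; term = 0.02573290²·(1 − 0.24156118)·2380/229 = 0.0052196269.
Sum = 0.071783082.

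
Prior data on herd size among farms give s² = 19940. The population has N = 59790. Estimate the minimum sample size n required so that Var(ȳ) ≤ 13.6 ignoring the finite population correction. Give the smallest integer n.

1467

Without fpc, n₀ = s²/D = 19940/13.6 = 1466.1765.
Rounding up, n = 1467.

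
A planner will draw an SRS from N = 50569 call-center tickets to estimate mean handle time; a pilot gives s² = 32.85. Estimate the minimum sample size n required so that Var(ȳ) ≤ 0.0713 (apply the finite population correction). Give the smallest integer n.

457

Without fpc, n₀ = s²/D = 32.85/0.0713 = 460.7293.
With fpc, (1 − n/N)·s²/n ≤ D requires n ≥ n₀/(1 + n₀/N) = 460.7293/(1 + 460.7293/50569) = 456.5695.
Rounding up, n = 457.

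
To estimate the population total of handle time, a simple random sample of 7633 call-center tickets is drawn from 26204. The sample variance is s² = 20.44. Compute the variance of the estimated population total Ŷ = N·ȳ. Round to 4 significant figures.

Var(Ŷ) = N²·Var(ȳ) = N²·(1 − n/N)·s²/n.
f = 7633/26204 = 0.29129141; Var(ȳ) = 0.70870859·20.44/7633 = 0.0018978126.
Var(Ŷ) = 26204² · 0.0018978126 = 1.3031323 × 10^6.

1.303 × 10^6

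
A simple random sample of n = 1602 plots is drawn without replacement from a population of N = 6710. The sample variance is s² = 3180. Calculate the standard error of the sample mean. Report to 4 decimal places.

1.2293

Under SRS without replacement, Var(ȳ) = (1 − f)·s²/n with f = n/N = 1602/6710 = 0.23874814.
Var(ȳ) = (1 − 0.23874814)·3180/1602 = 0.76125186·1.9850187 = 1.5110992.
SE(ȳ) = √(1.5110992) = 1.2293.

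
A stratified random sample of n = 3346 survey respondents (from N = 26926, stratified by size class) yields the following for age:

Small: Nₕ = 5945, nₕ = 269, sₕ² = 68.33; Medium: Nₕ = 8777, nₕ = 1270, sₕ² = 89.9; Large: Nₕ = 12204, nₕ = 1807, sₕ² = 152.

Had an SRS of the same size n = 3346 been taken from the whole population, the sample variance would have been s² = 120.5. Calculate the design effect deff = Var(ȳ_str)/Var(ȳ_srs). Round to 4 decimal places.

1.0456

Var(ȳ_str) = Σ Wₕ²(1−fₕ)sₕ²/nₕ with Wₕ = Nₕ/26926:
  Small: (5945/26926)²·(1−269/5945)·68.33/269 = 0.01182251
  Medium: (8777/26926)²·(1−1270/8777)·89.9/1270 = 0.0064331667
  Large: (12204/26926)²·(1−1807/12204)·152/1807 = 0.014721498
  → Var(ȳ_str) = 0.032977175.
Var(ȳ_srs) = (1 − 3346/26926)·120.5/3346 = 0.031537922.
deff = 0.032977175 / 0.031537922 = 1.0456.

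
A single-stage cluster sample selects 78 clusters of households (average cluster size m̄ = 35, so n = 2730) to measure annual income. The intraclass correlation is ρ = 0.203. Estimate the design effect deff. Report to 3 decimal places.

7.902

deff = 1 + (35 − 1)·0.203 = 1 + 6.902 = 7.902.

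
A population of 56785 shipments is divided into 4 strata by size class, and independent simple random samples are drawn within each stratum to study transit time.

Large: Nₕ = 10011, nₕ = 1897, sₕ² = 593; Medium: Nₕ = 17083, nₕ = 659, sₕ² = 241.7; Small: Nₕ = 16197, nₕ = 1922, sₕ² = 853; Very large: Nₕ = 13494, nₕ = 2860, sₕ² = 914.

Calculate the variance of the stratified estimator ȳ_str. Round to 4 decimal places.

0.0858

Var(ȳ_str) = Σₕ Wₕ²(1 − fₕ)sₕ²/nₕ with Wₕ = Nₕ/N, N = 56785.
Large: Wₕ = 0.17629656; term = 0.17629656²·(1 − 0.18949156)·593/1897 = 0.0078746737.
Medium: Wₕ = 0.30083649; term = 0.30083649²·(1 − 0.03857636)·241.7/659 = 0.031912957.
Small: Wₕ = 0.28523378; term = 0.28523378²·(1 − 0.11866395)·853/1922 = 0.031822851.
Very large: Wₕ = 0.23763318; term = 0.23763318²·(1 − 0.21194605)·914/2860 = 0.014221659.
Sum = 0.085832141.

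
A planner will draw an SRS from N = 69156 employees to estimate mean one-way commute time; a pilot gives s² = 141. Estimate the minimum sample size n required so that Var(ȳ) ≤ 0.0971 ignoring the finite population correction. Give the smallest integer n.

1453

Without fpc, n₀ = s²/D = 141/0.0971 = 1452.1112.
Rounding up, n = 1453.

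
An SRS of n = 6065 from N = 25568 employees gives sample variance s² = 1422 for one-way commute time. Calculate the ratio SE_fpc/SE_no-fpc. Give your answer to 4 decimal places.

f = n/N = 6065/25568 = 0.23721058.
SE_no-fpc = √(s²/n) = 0.48421071; SE_fpc = √((1−f)s²/n) = 0.42289907.
Ratio = √(1−f) = 0.87337817.

0.8734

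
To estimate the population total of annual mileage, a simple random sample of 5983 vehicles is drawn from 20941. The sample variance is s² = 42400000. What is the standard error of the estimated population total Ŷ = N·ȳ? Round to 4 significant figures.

Var(Ŷ) = N²·Var(ȳ) = N²·(1 − n/N)·s²/n.
f = 5983/20941 = 0.28570746; Var(ȳ) = 0.71429254·42400000/5983 = 5062.0096.
Var(Ŷ) = 20941² · 5062.0096 = 2.2198202 × 10^12.
SE(Ŷ) = √(2.2198202 × 10^12) = 1.490 × 10^6.

1.490 × 10^6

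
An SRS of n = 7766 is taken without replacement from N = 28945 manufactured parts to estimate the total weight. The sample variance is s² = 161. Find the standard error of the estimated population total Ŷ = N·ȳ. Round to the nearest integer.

Var(Ŷ) = N²·Var(ȳ) = N²·(1 − n/N)·s²/n.
f = 7766/28945 = 0.26830195; Var(ȳ) = 0.73169805·161/7766 = 0.01516912.
Var(Ŷ) = 28945² · 0.01516912 = 1.2708886 × 10^7.
SE(Ŷ) = √(1.2708886 × 10^7) = 3565.

3565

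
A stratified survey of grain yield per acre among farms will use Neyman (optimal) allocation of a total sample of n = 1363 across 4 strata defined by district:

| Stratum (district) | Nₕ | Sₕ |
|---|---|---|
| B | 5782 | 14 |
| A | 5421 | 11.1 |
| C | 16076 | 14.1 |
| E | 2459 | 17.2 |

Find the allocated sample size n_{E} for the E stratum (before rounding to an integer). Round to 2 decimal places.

140.57

Neyman allocation: nₕ = n·NₕSₕ / Σⱼ NⱼSⱼ.
Σ NⱼSⱼ = 5782·14 + 5421·11.1 + 16076·14.1 + 2459·17.2 = 410087.5.
n_{E} = 1363·2459·17.2 / 410087.5 = 140.57.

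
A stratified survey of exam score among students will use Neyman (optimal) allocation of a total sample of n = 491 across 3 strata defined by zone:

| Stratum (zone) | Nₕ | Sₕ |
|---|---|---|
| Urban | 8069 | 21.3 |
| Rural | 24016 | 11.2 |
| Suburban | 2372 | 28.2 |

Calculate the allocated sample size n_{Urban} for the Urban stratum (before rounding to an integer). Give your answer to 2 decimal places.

Neyman allocation: nₕ = n·NₕSₕ / Σⱼ NⱼSⱼ.
Σ NⱼSⱼ = 8069·21.3 + 24016·11.2 + 2372·28.2 = 507739.3.
n_{Urban} = 491·8069·21.3 / 507739.3 = 166.20.

166.20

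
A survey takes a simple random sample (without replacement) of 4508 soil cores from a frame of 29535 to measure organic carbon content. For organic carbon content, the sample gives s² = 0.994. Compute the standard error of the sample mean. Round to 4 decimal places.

0.0137

Under SRS without replacement, Var(ȳ) = (1 − f)·s²/n with f = n/N = 4508/29535 = 0.15263247.
Var(ȳ) = (1 − 0.15263247)·0.994/4508 = 0.84736753·2.2049689 × 10^-4 = 1.8684191 × 10^-4.
SE(ȳ) = √(1.8684191 × 10^-4) = 0.0137.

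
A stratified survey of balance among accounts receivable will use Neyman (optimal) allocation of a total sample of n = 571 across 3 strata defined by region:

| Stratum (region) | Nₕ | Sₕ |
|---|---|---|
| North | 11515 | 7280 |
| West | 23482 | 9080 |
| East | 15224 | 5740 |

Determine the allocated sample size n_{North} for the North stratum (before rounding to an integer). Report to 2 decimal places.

Neyman allocation: nₕ = n·NₕSₕ / Σⱼ NⱼSⱼ.
Σ NⱼSⱼ = 11515·7280 + 23482·9080 + 15224·5740 = 3.8443152 × 10^8.
n_{North} = 571·11515·7280 / (3.8443152 × 10^8) = 124.51.

124.51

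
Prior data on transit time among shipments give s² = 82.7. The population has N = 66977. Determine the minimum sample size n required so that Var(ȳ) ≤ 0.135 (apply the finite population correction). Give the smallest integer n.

Without fpc, n₀ = s²/D = 82.7/0.135 = 612.5926.
With fpc, (1 − n/N)·s²/n ≤ D requires n ≥ n₀/(1 + n₀/N) = 612.5926/(1 + 612.5926/66977) = 607.0404.
Rounding up, n = 608.

608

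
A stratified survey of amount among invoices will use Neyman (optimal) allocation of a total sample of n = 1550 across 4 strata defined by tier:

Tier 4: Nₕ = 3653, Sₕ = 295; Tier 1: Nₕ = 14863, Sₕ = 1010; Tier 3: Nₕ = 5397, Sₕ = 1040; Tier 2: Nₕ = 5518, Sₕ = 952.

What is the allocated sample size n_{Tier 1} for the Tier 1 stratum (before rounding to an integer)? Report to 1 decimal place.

863.2

Neyman allocation: nₕ = n·NₕSₕ / Σⱼ NⱼSⱼ.
Σ NⱼSⱼ = 3653·295 + 14863·1010 + 5397·1040 + 5518·952 = 2.6955281 × 10^7.
n_{Tier 1} = 1550·14863·1010 / (2.6955281 × 10^7) = 863.2.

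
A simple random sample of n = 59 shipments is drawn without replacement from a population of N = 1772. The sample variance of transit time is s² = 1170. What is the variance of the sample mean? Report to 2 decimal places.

Under SRS without replacement, Var(ȳ) = (1 − f)·s²/n with f = n/N = 59/1772 = 0.03329571.
Var(ȳ) = (1 − 0.03329571)·1170/59 = 0.96670429·19.830508 = 19.170238.

19.17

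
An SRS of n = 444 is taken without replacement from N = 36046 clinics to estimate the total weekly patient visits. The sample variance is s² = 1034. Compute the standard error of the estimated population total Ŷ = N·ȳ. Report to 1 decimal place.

Var(Ŷ) = N²·Var(ȳ) = N²·(1 − n/N)·s²/n.
f = 444/36046 = 0.01231759; Var(ȳ) = 0.98768241·1034/444 = 2.3001433.
Var(Ŷ) = 36046² · 2.3001433 = 2.9886087 × 10^9.
SE(Ŷ) = √(2.9886087 × 10^9) = 54668.2.

54668.2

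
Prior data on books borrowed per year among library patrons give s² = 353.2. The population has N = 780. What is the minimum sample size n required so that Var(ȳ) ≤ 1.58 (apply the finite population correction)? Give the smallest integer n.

Without fpc, n₀ = s²/D = 353.2/1.58 = 223.5443.
With fpc, (1 − n/N)·s²/n ≤ D requires n ≥ n₀/(1 + n₀/N) = 223.5443/(1 + 223.5443/780) = 173.7487.
Rounding up, n = 174.

174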